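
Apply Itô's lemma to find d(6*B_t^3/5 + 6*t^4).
d(6*B_t^3/5 + 6*t^4) = (18*B_t/5 + 24*t^3) dt + (18*B_t^2/5) dB_t

Itô's formula for f(t, x): d f(t, B_t) = (f_t + (1/2) f_xx) dt + f_x dB_t. Compute partials of f(t, x) = 6*t^4 + 6*x^3/5:
  f_t(t,x)  = 24*t^3
  f_x(t,x)  = 18*x^2/5
  f_xx(t,x) = 36*x/5
Assemble drift = f_t + (1/2) f_xx = 24*t^3 + 18*x/5 and diffusion = f_x = 18*x^2/5. Substituting x = B_t:
  d(6*B_t^3/5 + 6*t^4) = (18*B_t/5 + 24*t^3) dt + (18*B_t^2/5) dB_t.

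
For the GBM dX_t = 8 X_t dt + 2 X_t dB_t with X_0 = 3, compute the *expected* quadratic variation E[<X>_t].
E[<X>_t] = 9*exp(20*t)/5 - 9/5

<X>_t = int_0^t (2 * X_s)^2 ds. Taking expectation inside the integral: E[<X>_t] = 2^2 * int_0^t E[X_s^2] ds. For GBM, E[X_s^2] = x_0^2 * exp((2 mu + sigma^2) s). Integrating:
  E[<X>_t] = 2^2 * 3^2 * (exp((2*8 + 2^2) t) - 1) / (2*8 + 2^2)
           = 2^2 * 3^2 * (exp(20 t) - 1) / 20 = 9*exp(20*t)/5 - 9/5.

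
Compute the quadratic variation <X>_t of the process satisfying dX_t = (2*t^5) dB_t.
<X>_t = 4*t^11/11

For an Itô process dX_t = a(t) dt + b(t) dB_t, the quadratic variation is <X>_t = int_0^t b(s)^2 ds (the drift term does not contribute). Here b(s) = 2*s^5, so
  b(s)^2 = 4*s^10.
Integrating from 0 to t:
  <X>_t = int_0^t (4*s^10) ds = 4*t^11/11.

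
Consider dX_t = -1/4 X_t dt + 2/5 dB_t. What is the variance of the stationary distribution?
lim Var(X_t) = 8/25

The OU SDE dX = -theta X dt + sigma dB admits the integrating factor exp(theta t): d(exp(theta t) X_t) = sigma exp(theta t) dB_t. Integrating from 0 to t gives X_t = x_0 * exp(-theta t) + sigma * int_0^t exp(-theta (t-s)) dB_s for any initial x_0. The Itô integral has variance (by the Itô isometry) sigma^2 * int_0^t exp(-2 theta (t - s)) ds = sigma^2 * (1 - exp(-2 theta t)) / (2 theta), independent of x_0.
With theta = 1/4, sigma = 2/5:
  Var(X_t) = (2/5)^2 * (1 - exp(-2*1/4 t)) / (2 * 1/4) = 8/25 - 8*exp(-t/2)/25.
As t -> infinity, exp(-2*1/4 t) -> 0, so the stationary variance is sigma^2 / (2 theta) = 8/25.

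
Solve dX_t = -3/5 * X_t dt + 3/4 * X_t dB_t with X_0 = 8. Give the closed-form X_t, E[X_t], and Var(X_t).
X_t = 8 * exp((-141/160) t + (3/4) B_t); E[X_t] = 8*exp(-3*t/5); Var(X_t) = (64*exp(9*t/16) - 64)*exp(-6*t/5)

For GBM dX = mu X dt + sigma X dB with X_0 = x_0, apply Itô to Y = log X: dY = (mu - sigma^2/2) dt + sigma dB, so Y_t = log(x_0) + (mu - sigma^2/2) t + sigma B_t and hence X_t = x_0 * exp((mu - sigma^2/2) t + sigma B_t).
With mu = -3/5, sigma = 3/4, x_0 = 8, this gives:
  X_t = 8 * exp((-141/160) * t + (3/4) * B_t).
Since sigma*B_t ~ Normal(0, sigma^2 t), E[exp(sigma*B_t)] = exp(sigma^2 t / 2); so E[X_t] = x_0 * exp((mu - sigma^2/2) t) * exp(sigma^2 t / 2) = x_0 * exp(mu t) = 8*exp(-3*t/5).
Var(X_t) = E[X_t^2] - (E[X_t])^2 = x_0^2 * exp(2 mu t) * (exp(sigma^2 t) - 1) = (64*exp(9*t/16) - 64)*exp(-6*t/5).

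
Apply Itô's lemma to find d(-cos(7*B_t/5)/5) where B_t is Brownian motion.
d(-cos(7*B_t/5)/5) = (49*cos(7*B_t/5)/250) dt + (7*sin(7*B_t/5)/25) dB_t

Itô's formula for f(B_t) gives d f(B_t) = f'(B_t) dB_t + (1/2) f''(B_t) dt. Compute derivatives of f(x) = -cos(7*x/5)/5:
  f'(x)  = 7*sin(7*x/5)/25
  f''(x) = 49*cos(7*x/5)/125
Substitute x = B_t and multiply the f'' term by 1/2:
  drift     = (1/2) * (49*cos(7*x/5)/125) evaluated at B_t = 49*cos(7*B_t/5)/250
  diffusion = (7*sin(7*x/5)/25) evaluated at B_t = 7*sin(7*B_t/5)/25
Therefore d(-cos(7*B_t/5)/5) = (49*cos(7*B_t/5)/250) dt + (7*sin(7*B_t/5)/25) dB_t.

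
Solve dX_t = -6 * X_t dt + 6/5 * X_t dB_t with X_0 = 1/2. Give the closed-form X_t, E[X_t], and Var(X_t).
X_t = 1/2 * exp((-168/25) t + (6/5) B_t); E[X_t] = exp(-6*t)/2; Var(X_t) = (exp(36*t/25) - 1)*exp(-12*t)/4

For GBM dX = mu X dt + sigma X dB with X_0 = x_0, apply Itô to Y = log X: dY = (mu - sigma^2/2) dt + sigma dB, so Y_t = log(x_0) + (mu - sigma^2/2) t + sigma B_t and hence X_t = x_0 * exp((mu - sigma^2/2) t + sigma B_t).
With mu = -6, sigma = 6/5, x_0 = 1/2, this gives:
  X_t = 1/2 * exp((-168/25) * t + (6/5) * B_t).
Since sigma*B_t ~ Normal(0, sigma^2 t), E[exp(sigma*B_t)] = exp(sigma^2 t / 2); so E[X_t] = x_0 * exp((mu - sigma^2/2) t) * exp(sigma^2 t / 2) = x_0 * exp(mu t) = exp(-6*t)/2.
Var(X_t) = E[X_t^2] - (E[X_t])^2 = x_0^2 * exp(2 mu t) * (exp(sigma^2 t) - 1) = (exp(36*t/25) - 1)*exp(-12*t)/4.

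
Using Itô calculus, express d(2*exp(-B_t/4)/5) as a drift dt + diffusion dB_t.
d(2*exp(-B_t/4)/5) = (exp(-B_t/4)/80) dt + (-exp(-B_t/4)/10) dB_t

Itô's formula for f(B_t) gives d f(B_t) = f'(B_t) dB_t + (1/2) f''(B_t) dt. Compute derivatives of f(x) = 2*exp(-x/4)/5:
  f'(x)  = -exp(-x/4)/10
  f''(x) = exp(-x/4)/40
Substitute x = B_t and multiply the f'' term by 1/2:
  drift     = (1/2) * (exp(-x/4)/40) evaluated at B_t = exp(-B_t/4)/80
  diffusion = (-exp(-x/4)/10) evaluated at B_t = -exp(-B_t/4)/10
Therefore d(2*exp(-B_t/4)/5) = (exp(-B_t/4)/80) dt + (-exp(-B_t/4)/10) dB_t.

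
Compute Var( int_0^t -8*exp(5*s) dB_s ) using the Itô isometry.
Var = 32*exp(10*t)/5 - 32/5

The Itô integral of a deterministic integrand f(s) has mean 0 because each increment f(s) * (B_{s+ds} - B_s) has mean 0. By the Itô isometry:
  Var( int_0^t f(s) dB_s ) = E[ (int_0^t f(s) dB_s)^2 ] = int_0^t f(s)^2 ds.
Here f(s) = -8*exp(5*s), so f(s)^2 = 64*exp(10*s). Integrate:
  int_0^t (64*exp(10*s)) ds = 32*exp(10*t)/5 - 32/5.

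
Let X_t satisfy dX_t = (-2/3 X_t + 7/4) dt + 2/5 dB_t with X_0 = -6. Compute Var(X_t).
Var(X_t) = 3/25 - 3*exp(-4*t/3)/25

The variance V(t) = Var(X_t) satisfies V'(t) = 2 a V(t) + c^2 with V(0) = 0 (drift coefficient is linear in X, diffusion is constant). With a = -2/3, c = 2/5, the solution is
  V(t) = (c^2 / (2 a)) * (exp(2 a t) - 1)
       = ((2/5)^2 / (2*(-2/3))) * (exp((-4/3) t) - 1)
       = 3/25 - 3*exp(-4*t/3)/25.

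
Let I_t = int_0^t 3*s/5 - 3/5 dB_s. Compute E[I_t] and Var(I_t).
E[I_t] = 0; Var(I_t) = 3*t*(t^2 - 3*t + 3)/25

The Itô integral of a deterministic integrand f(s) has mean 0 because each increment f(s) * (B_{s+ds} - B_s) has mean 0. By the Itô isometry:
  Var( int_0^t f(s) dB_s ) = E[ (int_0^t f(s) dB_s)^2 ] = int_0^t f(s)^2 ds.
Here f(s) = 3*s/5 - 3/5, so f(s)^2 = 9*(s - 1)^2/25. Integrate:
  int_0^t (9*(s - 1)^2/25) ds = 3*t*(t^2 - 3*t + 3)/25.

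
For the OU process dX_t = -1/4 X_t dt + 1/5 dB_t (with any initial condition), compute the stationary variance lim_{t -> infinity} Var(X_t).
lim Var(X_t) = 2/25

The OU SDE dX = -theta X dt + sigma dB admits the integrating factor exp(theta t): d(exp(theta t) X_t) = sigma exp(theta t) dB_t. Integrating from 0 to t gives X_t = x_0 * exp(-theta t) + sigma * int_0^t exp(-theta (t-s)) dB_s for any initial x_0. The Itô integral has variance (by the Itô isometry) sigma^2 * int_0^t exp(-2 theta (t - s)) ds = sigma^2 * (1 - exp(-2 theta t)) / (2 theta), independent of x_0.
With theta = 1/4, sigma = 1/5:
  Var(X_t) = (1/5)^2 * (1 - exp(-2*1/4 t)) / (2 * 1/4) = 2/25 - 2*exp(-t/2)/25.
As t -> infinity, exp(-2*1/4 t) -> 0, so the stationary variance is sigma^2 / (2 theta) = 2/25.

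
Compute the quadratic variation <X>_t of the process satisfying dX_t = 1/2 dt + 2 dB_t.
<X>_t = 4*t

For an Itô process dX_t = a(t) dt + b(t) dB_t, the quadratic variation is <X>_t = int_0^t b(s)^2 ds (the drift term does not contribute). Here b(s) = 2, so
  b(s)^2 = 4.
Integrating from 0 to t:
  <X>_t = int_0^t (4) ds = 4*t.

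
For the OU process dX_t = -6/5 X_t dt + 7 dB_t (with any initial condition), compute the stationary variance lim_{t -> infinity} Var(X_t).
lim Var(X_t) = 245/12

The OU SDE dX = -theta X dt + sigma dB admits the integrating factor exp(theta t): d(exp(theta t) X_t) = sigma exp(theta t) dB_t. Integrating from 0 to t gives X_t = x_0 * exp(-theta t) + sigma * int_0^t exp(-theta (t-s)) dB_s for any initial x_0. The Itô integral has variance (by the Itô isometry) sigma^2 * int_0^t exp(-2 theta (t - s)) ds = sigma^2 * (1 - exp(-2 theta t)) / (2 theta), independent of x_0.
With theta = 6/5, sigma = 7:
  Var(X_t) = (7)^2 * (1 - exp(-2*6/5 t)) / (2 * 6/5) = 245/12 - 245*exp(-12*t/5)/12.
As t -> infinity, exp(-2*6/5 t) -> 0, so the stationary variance is sigma^2 / (2 theta) = 245/12.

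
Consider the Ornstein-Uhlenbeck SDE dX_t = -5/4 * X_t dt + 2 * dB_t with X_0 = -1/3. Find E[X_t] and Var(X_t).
E[X_t] = -exp(-5*t/4)/3; Var(X_t) = 8/5 - 8*exp(-5*t/2)/5

The OU SDE dX = -theta X dt + sigma dB admits the integrating factor exp(theta t): d(exp(theta t) X_t) = sigma exp(theta t) dB_t. Integrating from 0 to t:
  X_t = x_0 * exp(-theta t) + sigma * int_0^t exp(-theta (t-s)) dB_s.
The Itô integral has mean 0 and (by the Itô isometry) variance sigma^2 * int_0^t exp(-2 theta (t - s)) ds = sigma^2 * (1 - exp(-2 theta t)) / (2 theta).
With theta = 5/4, sigma = 2, x_0 = -1/3:
  E[X_t] = -1/3 * exp(-5/4 t) = -exp(-5*t/4)/3
  Var(X_t) = (2)^2 * (1 - exp(-2*5/4 t)) / (2 * 5/4) = 8/5 - 8*exp(-5*t/2)/5.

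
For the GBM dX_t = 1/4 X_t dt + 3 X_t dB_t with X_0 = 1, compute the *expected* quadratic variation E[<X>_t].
E[<X>_t] = 18*exp(19*t/2)/19 - 18/19

<X>_t = int_0^t (3 * X_s)^2 ds. Taking expectation inside the integral: E[<X>_t] = 3^2 * int_0^t E[X_s^2] ds. For GBM, E[X_s^2] = x_0^2 * exp((2 mu + sigma^2) s). Integrating:
  E[<X>_t] = 3^2 * 1^2 * (exp((2*(1/4) + 3^2) t) - 1) / (2*(1/4) + 3^2)
           = 3^2 * 1^2 * (exp((19/2) t) - 1) / (19/2) = 18*exp(19*t/2)/19 - 18/19.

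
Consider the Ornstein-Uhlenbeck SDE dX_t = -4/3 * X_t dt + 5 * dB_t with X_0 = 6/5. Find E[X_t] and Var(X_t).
E[X_t] = 6*exp(-4*t/3)/5; Var(X_t) = 75/8 - 75*exp(-8*t/3)/8

The OU SDE dX = -theta X dt + sigma dB admits the integrating factor exp(theta t): d(exp(theta t) X_t) = sigma exp(theta t) dB_t. Integrating from 0 to t:
  X_t = x_0 * exp(-theta t) + sigma * int_0^t exp(-theta (t-s)) dB_s.
The Itô integral has mean 0 and (by the Itô isometry) variance sigma^2 * int_0^t exp(-2 theta (t - s)) ds = sigma^2 * (1 - exp(-2 theta t)) / (2 theta).
With theta = 4/3, sigma = 5, x_0 = 6/5:
  E[X_t] = 6/5 * exp(-4/3 t) = 6*exp(-4*t/3)/5
  Var(X_t) = (5)^2 * (1 - exp(-2*4/3 t)) / (2 * 4/3) = 75/8 - 75*exp(-8*t/3)/8.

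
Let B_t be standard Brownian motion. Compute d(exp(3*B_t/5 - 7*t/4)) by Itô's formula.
d(exp(3*B_t/5 - 7*t/4)) = (-157*exp(3*B_t/5 - 7*t/4)/100) dt + (3*exp(3*B_t/5 - 7*t/4)/5) dB_t

Itô's formula for f(t, x): d f(t, B_t) = (f_t + (1/2) f_xx) dt + f_x dB_t. Compute partials of f(t, x) = exp(-7*t/4 + 3*x/5):
  f_t(t,x)  = -7*exp(-7*t/4 + 3*x/5)/4
  f_x(t,x)  = 3*exp(-7*t/4 + 3*x/5)/5
  f_xx(t,x) = 9*exp(-7*t/4 + 3*x/5)/25
Assemble drift = f_t + (1/2) f_xx = -157*exp(-7*t/4 + 3*x/5)/100 and diffusion = f_x = 3*exp(-7*t/4 + 3*x/5)/5. Substituting x = B_t:
  d(exp(3*B_t/5 - 7*t/4)) = (-157*exp(3*B_t/5 - 7*t/4)/100) dt + (3*exp(3*B_t/5 - 7*t/4)/5) dB_t.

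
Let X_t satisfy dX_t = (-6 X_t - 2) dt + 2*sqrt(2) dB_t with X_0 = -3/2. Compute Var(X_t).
Var(X_t) = 2/3 - 2*exp(-12*t)/3

The variance V(t) = Var(X_t) satisfies V'(t) = 2 a V(t) + c^2 with V(0) = 0 (drift coefficient is linear in X, diffusion is constant). With a = -6, c = 2*sqrt(2), the solution is
  V(t) = (c^2 / (2 a)) * (exp(2 a t) - 1)
       = ((2*sqrt(2))^2 / (2*(-6))) * (exp((-12) t) - 1)
       = 2/3 - 2*exp(-12*t)/3.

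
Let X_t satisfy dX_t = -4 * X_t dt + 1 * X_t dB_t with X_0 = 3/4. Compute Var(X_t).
Var(X_t) = (9*exp(t) - 9)*exp(-8*t)/16

For GBM dX = mu X dt + sigma X dB with X_0 = x_0, apply Itô to Y = log X: dY = (mu - sigma^2/2) dt + sigma dB, so Y_t = log(x_0) + (mu - sigma^2/2) t + sigma B_t and hence X_t = x_0 * exp((mu - sigma^2/2) t + sigma B_t).
With mu = -4, sigma = 1, x_0 = 3/4, this gives:
  X_t = 3/4 * exp((-9/2) * t + (1) * B_t).
Since sigma*B_t ~ Normal(0, sigma^2 t), E[exp(sigma*B_t)] = exp(sigma^2 t / 2); so E[X_t] = x_0 * exp((mu - sigma^2/2) t) * exp(sigma^2 t / 2) = x_0 * exp(mu t) = 3*exp(-4*t)/4.
Var(X_t) = E[X_t^2] - (E[X_t])^2 = x_0^2 * exp(2 mu t) * (exp(sigma^2 t) - 1) = (9*exp(t) - 9)*exp(-8*t)/16.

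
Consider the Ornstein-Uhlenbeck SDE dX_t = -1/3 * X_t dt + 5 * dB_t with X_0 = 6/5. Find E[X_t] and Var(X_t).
E[X_t] = 6*exp(-t/3)/5; Var(X_t) = 75/2 - 75*exp(-2*t/3)/2

The OU SDE dX = -theta X dt + sigma dB admits the integrating factor exp(theta t): d(exp(theta t) X_t) = sigma exp(theta t) dB_t. Integrating from 0 to t:
  X_t = x_0 * exp(-theta t) + sigma * int_0^t exp(-theta (t-s)) dB_s.
The Itô integral has mean 0 and (by the Itô isometry) variance sigma^2 * int_0^t exp(-2 theta (t - s)) ds = sigma^2 * (1 - exp(-2 theta t)) / (2 theta).
With theta = 1/3, sigma = 5, x_0 = 6/5:
  E[X_t] = 6/5 * exp(-1/3 t) = 6*exp(-t/3)/5
  Var(X_t) = (5)^2 * (1 - exp(-2*1/3 t)) / (2 * 1/3) = 75/2 - 75*exp(-2*t/3)/2.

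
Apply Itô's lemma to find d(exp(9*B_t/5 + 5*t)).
d(exp(9*B_t/5 + 5*t)) = (331*exp(9*B_t/5 + 5*t)/50) dt + (9*exp(9*B_t/5 + 5*t)/5) dB_t

Itô's formula for f(t, x): d f(t, B_t) = (f_t + (1/2) f_xx) dt + f_x dB_t. Compute partials of f(t, x) = exp(5*t + 9*x/5):
  f_t(t,x)  = 5*exp(5*t + 9*x/5)
  f_x(t,x)  = 9*exp(5*t + 9*x/5)/5
  f_xx(t,x) = 81*exp(5*t + 9*x/5)/25
Assemble drift = f_t + (1/2) f_xx = 331*exp(5*t + 9*x/5)/50 and diffusion = f_x = 9*exp(5*t + 9*x/5)/5. Substituting x = B_t:
  d(exp(9*B_t/5 + 5*t)) = (331*exp(9*B_t/5 + 5*t)/50) dt + (9*exp(9*B_t/5 + 5*t)/5) dB_t.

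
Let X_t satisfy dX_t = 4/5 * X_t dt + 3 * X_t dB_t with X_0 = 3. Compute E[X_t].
E[X_t] = 3*exp(4*t/5)

For GBM dX = mu X dt + sigma X dB with X_0 = x_0, apply Itô to Y = log X: dY = (mu - sigma^2/2) dt + sigma dB, so Y_t = log(x_0) + (mu - sigma^2/2) t + sigma B_t and hence X_t = x_0 * exp((mu - sigma^2/2) t + sigma B_t).
With mu = 4/5, sigma = 3, x_0 = 3, this gives:
  X_t = 3 * exp((-37/10) * t + (3) * B_t).
Since sigma*B_t ~ Normal(0, sigma^2 t), E[exp(sigma*B_t)] = exp(sigma^2 t / 2); so E[X_t] = x_0 * exp((mu - sigma^2/2) t) * exp(sigma^2 t / 2) = x_0 * exp(mu t) = 3*exp(4*t/5).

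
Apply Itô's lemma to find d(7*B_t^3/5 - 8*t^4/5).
d(7*B_t^3/5 - 8*t^4/5) = (21*B_t/5 - 32*t^3/5) dt + (21*B_t^2/5) dB_t

Itô's formula for f(t, x): d f(t, B_t) = (f_t + (1/2) f_xx) dt + f_x dB_t. Compute partials of f(t, x) = -8*t^4/5 + 7*x^3/5:
  f_t(t,x)  = -32*t^3/5
  f_x(t,x)  = 21*x^2/5
  f_xx(t,x) = 42*x/5
Assemble drift = f_t + (1/2) f_xx = -32*t^3/5 + 21*x/5 and diffusion = f_x = 21*x^2/5. Substituting x = B_t:
  d(7*B_t^3/5 - 8*t^4/5) = (21*B_t/5 - 32*t^3/5) dt + (21*B_t^2/5) dB_t.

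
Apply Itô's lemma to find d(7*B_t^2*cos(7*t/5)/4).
d(7*B_t^2*cos(7*t/5)/4) = (-49*B_t^2*sin(7*t/5)/20 + 7*cos(7*t/5)/4) dt + (7*B_t*cos(7*t/5)/2) dB_t

Itô's formula for f(t, x): d f(t, B_t) = (f_t + (1/2) f_xx) dt + f_x dB_t. Compute partials of f(t, x) = 7*x^2*cos(7*t/5)/4:
  f_t(t,x)  = -49*x^2*sin(7*t/5)/20
  f_x(t,x)  = 7*x*cos(7*t/5)/2
  f_xx(t,x) = 7*cos(7*t/5)/2
Assemble drift = f_t + (1/2) f_xx = -49*x^2*sin(7*t/5)/20 + 7*cos(7*t/5)/4 and diffusion = f_x = 7*x*cos(7*t/5)/2. Substituting x = B_t:
  d(7*B_t^2*cos(7*t/5)/4) = (-49*B_t^2*sin(7*t/5)/20 + 7*cos(7*t/5)/4) dt + (7*B_t*cos(7*t/5)/2) dB_t.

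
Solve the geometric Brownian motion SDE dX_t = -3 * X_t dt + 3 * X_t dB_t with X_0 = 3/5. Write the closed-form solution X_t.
X_t = 3/5 * exp((-15/2) * t + (3) * B_t)

For GBM dX = mu X dt + sigma X dB with X_0 = x_0, apply Itô to Y = log X: dY = (mu - sigma^2/2) dt + sigma dB, so Y_t = log(x_0) + (mu - sigma^2/2) t + sigma B_t and hence X_t = x_0 * exp((mu - sigma^2/2) t + sigma B_t).
With mu = -3, sigma = 3, x_0 = 3/5, this gives:
  X_t = 3/5 * exp((-15/2) * t + (3) * B_t).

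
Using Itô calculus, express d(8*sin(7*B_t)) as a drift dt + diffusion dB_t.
d(8*sin(7*B_t)) = (-196*sin(7*B_t)) dt + (56*cos(7*B_t)) dB_t

Itô's formula for f(B_t) gives d f(B_t) = f'(B_t) dB_t + (1/2) f''(B_t) dt. Compute derivatives of f(x) = 8*sin(7*x):
  f'(x)  = 56*cos(7*x)
  f''(x) = -392*sin(7*x)
Substitute x = B_t and multiply the f'' term by 1/2:
  drift     = (1/2) * (-392*sin(7*x)) evaluated at B_t = -196*sin(7*B_t)
  diffusion = (56*cos(7*x)) evaluated at B_t = 56*cos(7*B_t)
Therefore d(8*sin(7*B_t)) = (-196*sin(7*B_t)) dt + (56*cos(7*B_t)) dB_t.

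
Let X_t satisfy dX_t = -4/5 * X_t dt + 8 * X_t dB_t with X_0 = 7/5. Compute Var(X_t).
Var(X_t) = (49*exp(64*t) - 49)*exp(-8*t/5)/25

For GBM dX = mu X dt + sigma X dB with X_0 = x_0, apply Itô to Y = log X: dY = (mu - sigma^2/2) dt + sigma dB, so Y_t = log(x_0) + (mu - sigma^2/2) t + sigma B_t and hence X_t = x_0 * exp((mu - sigma^2/2) t + sigma B_t).
With mu = -4/5, sigma = 8, x_0 = 7/5, this gives:
  X_t = 7/5 * exp((-164/5) * t + (8) * B_t).
Since sigma*B_t ~ Normal(0, sigma^2 t), E[exp(sigma*B_t)] = exp(sigma^2 t / 2); so E[X_t] = x_0 * exp((mu - sigma^2/2) t) * exp(sigma^2 t / 2) = x_0 * exp(mu t) = 7*exp(-4*t/5)/5.
Var(X_t) = E[X_t^2] - (E[X_t])^2 = x_0^2 * exp(2 mu t) * (exp(sigma^2 t) - 1) = (49*exp(64*t) - 49)*exp(-8*t/5)/25.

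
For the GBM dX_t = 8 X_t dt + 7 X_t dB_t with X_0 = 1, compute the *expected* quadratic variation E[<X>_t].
E[<X>_t] = 49*exp(65*t)/65 - 49/65

<X>_t = int_0^t (7 * X_s)^2 ds. Taking expectation inside the integral: E[<X>_t] = 7^2 * int_0^t E[X_s^2] ds. For GBM, E[X_s^2] = x_0^2 * exp((2 mu + sigma^2) s). Integrating:
  E[<X>_t] = 7^2 * 1^2 * (exp((2*8 + 7^2) t) - 1) / (2*8 + 7^2)
           = 7^2 * 1^2 * (exp(65 t) - 1) / 65 = 49*exp(65*t)/65 - 49/65.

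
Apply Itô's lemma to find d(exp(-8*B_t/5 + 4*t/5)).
d(exp(-8*B_t/5 + 4*t/5)) = (52*exp(-8*B_t/5 + 4*t/5)/25) dt + (-8*exp(-8*B_t/5 + 4*t/5)/5) dB_t

Itô's formula for f(t, x): d f(t, B_t) = (f_t + (1/2) f_xx) dt + f_x dB_t. Compute partials of f(t, x) = exp(4*t/5 - 8*x/5):
  f_t(t,x)  = 4*exp(4*t/5 - 8*x/5)/5
  f_x(t,x)  = -8*exp(4*t/5 - 8*x/5)/5
  f_xx(t,x) = 64*exp(4*t/5 - 8*x/5)/25
Assemble drift = f_t + (1/2) f_xx = 52*exp(4*t/5 - 8*x/5)/25 and diffusion = f_x = -8*exp(4*t/5 - 8*x/5)/5. Substituting x = B_t:
  d(exp(-8*B_t/5 + 4*t/5)) = (52*exp(-8*B_t/5 + 4*t/5)/25) dt + (-8*exp(-8*B_t/5 + 4*t/5)/5) dB_t.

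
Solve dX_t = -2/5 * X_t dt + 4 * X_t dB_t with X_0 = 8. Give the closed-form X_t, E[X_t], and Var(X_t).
X_t = 8 * exp((-42/5) t + (4) B_t); E[X_t] = 8*exp(-2*t/5); Var(X_t) = (64*exp(16*t) - 64)*exp(-4*t/5)

For GBM dX = mu X dt + sigma X dB with X_0 = x_0, apply Itô to Y = log X: dY = (mu - sigma^2/2) dt + sigma dB, so Y_t = log(x_0) + (mu - sigma^2/2) t + sigma B_t and hence X_t = x_0 * exp((mu - sigma^2/2) t + sigma B_t).
With mu = -2/5, sigma = 4, x_0 = 8, this gives:
  X_t = 8 * exp((-42/5) * t + (4) * B_t).
Since sigma*B_t ~ Normal(0, sigma^2 t), E[exp(sigma*B_t)] = exp(sigma^2 t / 2); so E[X_t] = x_0 * exp((mu - sigma^2/2) t) * exp(sigma^2 t / 2) = x_0 * exp(mu t) = 8*exp(-2*t/5).
Var(X_t) = E[X_t^2] - (E[X_t])^2 = x_0^2 * exp(2 mu t) * (exp(sigma^2 t) - 1) = (64*exp(16*t) - 64)*exp(-4*t/5).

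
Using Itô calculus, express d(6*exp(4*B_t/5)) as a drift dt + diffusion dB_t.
d(6*exp(4*B_t/5)) = (48*exp(4*B_t/5)/25) dt + (24*exp(4*B_t/5)/5) dB_t

Itô's formula for f(B_t) gives d f(B_t) = f'(B_t) dB_t + (1/2) f''(B_t) dt. Compute derivatives of f(x) = 6*exp(4*x/5):
  f'(x)  = 24*exp(4*x/5)/5
  f''(x) = 96*exp(4*x/5)/25
Substitute x = B_t and multiply the f'' term by 1/2:
  drift     = (1/2) * (96*exp(4*x/5)/25) evaluated at B_t = 48*exp(4*B_t/5)/25
  diffusion = (24*exp(4*x/5)/5) evaluated at B_t = 24*exp(4*B_t/5)/5
Therefore d(6*exp(4*B_t/5)) = (48*exp(4*B_t/5)/25) dt + (24*exp(4*B_t/5)/5) dB_t.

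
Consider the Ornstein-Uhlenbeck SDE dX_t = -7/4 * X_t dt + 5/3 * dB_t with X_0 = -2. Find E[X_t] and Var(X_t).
E[X_t] = -2*exp(-7*t/4); Var(X_t) = 50/63 - 50*exp(-7*t/2)/63

The OU SDE dX = -theta X dt + sigma dB admits the integrating factor exp(theta t): d(exp(theta t) X_t) = sigma exp(theta t) dB_t. Integrating from 0 to t:
  X_t = x_0 * exp(-theta t) + sigma * int_0^t exp(-theta (t-s)) dB_s.
The Itô integral has mean 0 and (by the Itô isometry) variance sigma^2 * int_0^t exp(-2 theta (t - s)) ds = sigma^2 * (1 - exp(-2 theta t)) / (2 theta).
With theta = 7/4, sigma = 5/3, x_0 = -2:
  E[X_t] = -2 * exp(-7/4 t) = -2*exp(-7*t/4)
  Var(X_t) = (5/3)^2 * (1 - exp(-2*7/4 t)) / (2 * 7/4) = 50/63 - 50*exp(-7*t/2)/63.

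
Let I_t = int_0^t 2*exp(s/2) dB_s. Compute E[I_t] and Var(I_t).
E[I_t] = 0; Var(I_t) = 4*exp(t) - 4

The Itô integral of a deterministic integrand f(s) has mean 0 because each increment f(s) * (B_{s+ds} - B_s) has mean 0. By the Itô isometry:
  Var( int_0^t f(s) dB_s ) = E[ (int_0^t f(s) dB_s)^2 ] = int_0^t f(s)^2 ds.
Here f(s) = 2*exp(s/2), so f(s)^2 = 4*exp(s). Integrate:
  int_0^t (4*exp(s)) ds = 4*exp(t) - 4.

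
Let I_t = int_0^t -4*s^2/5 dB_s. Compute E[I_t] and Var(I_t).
E[I_t] = 0; Var(I_t) = 16*t^5/125

The Itô integral of a deterministic integrand f(s) has mean 0 because each increment f(s) * (B_{s+ds} - B_s) has mean 0. By the Itô isometry:
  Var( int_0^t f(s) dB_s ) = E[ (int_0^t f(s) dB_s)^2 ] = int_0^t f(s)^2 ds.
Here f(s) = -4*s^2/5, so f(s)^2 = 16*s^4/25. Integrate:
  int_0^t (16*s^4/25) ds = 16*t^5/125.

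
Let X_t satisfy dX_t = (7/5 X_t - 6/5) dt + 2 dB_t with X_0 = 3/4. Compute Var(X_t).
Var(X_t) = 10*exp(14*t/5)/7 - 10/7

The variance V(t) = Var(X_t) satisfies V'(t) = 2 a V(t) + c^2 with V(0) = 0 (drift coefficient is linear in X, diffusion is constant). With a = 7/5, c = 2, the solution is
  V(t) = (c^2 / (2 a)) * (exp(2 a t) - 1)
       = (2^2 / (2*(7/5))) * (exp((14/5) t) - 1)
       = 10*exp(14*t/5)/7 - 10/7.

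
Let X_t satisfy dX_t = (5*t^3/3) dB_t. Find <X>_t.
<X>_t = 25*t^7/63

For an Itô process dX_t = a(t) dt + b(t) dB_t, the quadratic variation is <X>_t = int_0^t b(s)^2 ds (the drift term does not contribute). Here b(s) = 5*s^3/3, so
  b(s)^2 = 25*s^6/9.
Integrating from 0 to t:
  <X>_t = int_0^t (25*s^6/9) ds = 25*t^7/63.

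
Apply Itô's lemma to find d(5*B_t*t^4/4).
d(5*B_t*t^4/4) = (5*B_t*t^3) dt + (5*t^4/4) dB_t

Itô's formula for f(t, x): d f(t, B_t) = (f_t + (1/2) f_xx) dt + f_x dB_t. Compute partials of f(t, x) = 5*t^4*x/4:
  f_t(t,x)  = 5*t^3*x
  f_x(t,x)  = 5*t^4/4
  f_xx(t,x) = 0
Assemble drift = f_t + (1/2) f_xx = 5*t^3*x and diffusion = f_x = 5*t^4/4. Substituting x = B_t:
  d(5*B_t*t^4/4) = (5*B_t*t^3) dt + (5*t^4/4) dB_t.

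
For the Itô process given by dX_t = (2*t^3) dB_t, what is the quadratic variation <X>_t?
<X>_t = 4*t^7/7

For an Itô process dX_t = a(t) dt + b(t) dB_t, the quadratic variation is <X>_t = int_0^t b(s)^2 ds (the drift term does not contribute). Here b(s) = 2*s^3, so
  b(s)^2 = 4*s^6.
Integrating from 0 to t:
  <X>_t = int_0^t (4*s^6) ds = 4*t^7/7.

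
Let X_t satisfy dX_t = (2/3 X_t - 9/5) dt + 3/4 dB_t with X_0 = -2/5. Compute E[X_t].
E[X_t] = 27/10 - 31*exp(2*t/3)/10

Taking expectations and using E[dB_t] = 0, the mean m(t) = E[X_t] satisfies the ODE m'(t) = a m(t) + b with m(0) = x_0. With a = 2/3, b = -9/5, x_0 = -2/5, the solution is
  m(t) = x_0 * exp(a t) + (b/a) * (exp(a t) - 1)
       = (-2/5) * exp((2/3) t) + ((-9/5)/(2/3)) * (exp((2/3) t) - 1)
       = 27/10 - 31*exp(2*t/3)/10.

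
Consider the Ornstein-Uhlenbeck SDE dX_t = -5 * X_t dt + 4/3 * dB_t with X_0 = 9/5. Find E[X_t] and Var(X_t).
E[X_t] = 9*exp(-5*t)/5; Var(X_t) = 8/45 - 8*exp(-10*t)/45

The OU SDE dX = -theta X dt + sigma dB admits the integrating factor exp(theta t): d(exp(theta t) X_t) = sigma exp(theta t) dB_t. Integrating from 0 to t:
  X_t = x_0 * exp(-theta t) + sigma * int_0^t exp(-theta (t-s)) dB_s.
The Itô integral has mean 0 and (by the Itô isometry) variance sigma^2 * int_0^t exp(-2 theta (t - s)) ds = sigma^2 * (1 - exp(-2 theta t)) / (2 theta).
With theta = 5, sigma = 4/3, x_0 = 9/5:
  E[X_t] = 9/5 * exp(-5 t) = 9*exp(-5*t)/5
  Var(X_t) = (4/3)^2 * (1 - exp(-2*5 t)) / (2 * 5) = 8/45 - 8*exp(-10*t)/45.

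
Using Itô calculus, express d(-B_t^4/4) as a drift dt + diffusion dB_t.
d(-B_t^4/4) = (-3*B_t^2/2) dt + (-B_t^3) dB_t

Itô's formula for f(B_t) gives d f(B_t) = f'(B_t) dB_t + (1/2) f''(B_t) dt. Compute derivatives of f(x) = -x^4/4:
  f'(x)  = -x^3
  f''(x) = -3*x^2
Substitute x = B_t and multiply the f'' term by 1/2:
  drift     = (1/2) * (-3*x^2) evaluated at B_t = -3*B_t^2/2
  diffusion = (-x^3) evaluated at B_t = -B_t^3
Therefore d(-B_t^4/4) = (-3*B_t^2/2) dt + (-B_t^3) dB_t.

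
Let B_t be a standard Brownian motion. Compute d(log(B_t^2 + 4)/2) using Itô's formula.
d(log(B_t^2 + 4)/2) = ((4 - B_t^2)/(2*(B_t^2 + 4)^2)) dt + (B_t/(B_t^2 + 4)) dB_t

Itô's formula for f(B_t) gives d f(B_t) = f'(B_t) dB_t + (1/2) f''(B_t) dt. Compute derivatives of f(x) = log(x^2 + 4)/2:
  f'(x)  = x/(x^2 + 4)
  f''(x) = (4 - x^2)/(x^2 + 4)^2
Substitute x = B_t and multiply the f'' term by 1/2:
  drift     = (1/2) * ((4 - x^2)/(x^2 + 4)^2) evaluated at B_t = (4 - B_t^2)/(2*(B_t^2 + 4)^2)
  diffusion = (x/(x^2 + 4)) evaluated at B_t = B_t/(B_t^2 + 4)
Therefore d(log(B_t^2 + 4)/2) = ((4 - B_t^2)/(2*(B_t^2 + 4)^2)) dt + (B_t/(B_t^2 + 4)) dB_t.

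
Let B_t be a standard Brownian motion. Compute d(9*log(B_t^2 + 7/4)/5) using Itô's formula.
d(9*log(B_t^2 + 7/4)/5) = (36*(7 - 4*B_t^2)/(5*(4*B_t^2 + 7)^2)) dt + (72*B_t/(5*(4*B_t^2 + 7))) dB_t

Itô's formula for f(B_t) gives d f(B_t) = f'(B_t) dB_t + (1/2) f''(B_t) dt. Compute derivatives of f(x) = 9*log(x^2 + 7/4)/5:
  f'(x)  = 72*x/(5*(4*x^2 + 7))
  f''(x) = 72*(7 - 4*x^2)/(5*(4*x^2 + 7)^2)
Substitute x = B_t and multiply the f'' term by 1/2:
  drift     = (1/2) * (72*(7 - 4*x^2)/(5*(4*x^2 + 7)^2)) evaluated at B_t = 36*(7 - 4*B_t^2)/(5*(4*B_t^2 + 7)^2)
  diffusion = (72*x/(5*(4*x^2 + 7))) evaluated at B_t = 72*B_t/(5*(4*B_t^2 + 7))
Therefore d(9*log(B_t^2 + 7/4)/5) = (36*(7 - 4*B_t^2)/(5*(4*B_t^2 + 7)^2)) dt + (72*B_t/(5*(4*B_t^2 + 7))) dB_t.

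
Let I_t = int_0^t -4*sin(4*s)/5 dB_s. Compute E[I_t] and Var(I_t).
E[I_t] = 0; Var(I_t) = 8*t/25 - 2*sin(4*t)*cos(4*t)/25

The Itô integral of a deterministic integrand f(s) has mean 0 because each increment f(s) * (B_{s+ds} - B_s) has mean 0. By the Itô isometry:
  Var( int_0^t f(s) dB_s ) = E[ (int_0^t f(s) dB_s)^2 ] = int_0^t f(s)^2 ds.
Here f(s) = -4*sin(4*s)/5, so f(s)^2 = 16*sin(4*s)^2/25. Integrate:
  int_0^t (16*sin(4*s)^2/25) ds = 8*t/25 - 2*sin(4*t)*cos(4*t)/25.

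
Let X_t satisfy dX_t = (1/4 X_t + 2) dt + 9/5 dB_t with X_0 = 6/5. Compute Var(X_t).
Var(X_t) = 162*exp(t/2)/25 - 162/25

The variance V(t) = Var(X_t) satisfies V'(t) = 2 a V(t) + c^2 with V(0) = 0 (drift coefficient is linear in X, diffusion is constant). With a = 1/4, c = 9/5, the solution is
  V(t) = (c^2 / (2 a)) * (exp(2 a t) - 1)
       = ((9/5)^2 / (2*(1/4))) * (exp((1/2) t) - 1)
       = 162*exp(t/2)/25 - 162/25.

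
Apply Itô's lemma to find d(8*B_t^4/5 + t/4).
d(8*B_t^4/5 + t/4) = (48*B_t^2/5 + 1/4) dt + (32*B_t^3/5) dB_t

Itô's formula for f(t, x): d f(t, B_t) = (f_t + (1/2) f_xx) dt + f_x dB_t. Compute partials of f(t, x) = t/4 + 8*x^4/5:
  f_t(t,x)  = 1/4
  f_x(t,x)  = 32*x^3/5
  f_xx(t,x) = 96*x^2/5
Assemble drift = f_t + (1/2) f_xx = 48*x^2/5 + 1/4 and diffusion = f_x = 32*x^3/5. Substituting x = B_t:
  d(8*B_t^4/5 + t/4) = (48*B_t^2/5 + 1/4) dt + (32*B_t^3/5) dB_t.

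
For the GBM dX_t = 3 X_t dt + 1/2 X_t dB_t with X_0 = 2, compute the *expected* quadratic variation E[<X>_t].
E[<X>_t] = 4*exp(25*t/4)/25 - 4/25

<X>_t = int_0^t ((1/2) * X_s)^2 ds. Taking expectation inside the integral: E[<X>_t] = (1/2)^2 * int_0^t E[X_s^2] ds. For GBM, E[X_s^2] = x_0^2 * exp((2 mu + sigma^2) s). Integrating:
  E[<X>_t] = (1/2)^2 * 2^2 * (exp((2*3 + (1/2)^2) t) - 1) / (2*3 + (1/2)^2)
           = (1/2)^2 * 2^2 * (exp((25/4) t) - 1) / (25/4) = 4*exp(25*t/4)/25 - 4/25.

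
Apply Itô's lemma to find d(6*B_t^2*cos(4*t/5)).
d(6*B_t^2*cos(4*t/5)) = (-24*B_t^2*sin(4*t/5)/5 + 6*cos(4*t/5)) dt + (12*B_t*cos(4*t/5)) dB_t

Itô's formula for f(t, x): d f(t, B_t) = (f_t + (1/2) f_xx) dt + f_x dB_t. Compute partials of f(t, x) = 6*x^2*cos(4*t/5):
  f_t(t,x)  = -24*x^2*sin(4*t/5)/5
  f_x(t,x)  = 12*x*cos(4*t/5)
  f_xx(t,x) = 12*cos(4*t/5)
Assemble drift = f_t + (1/2) f_xx = -24*x^2*sin(4*t/5)/5 + 6*cos(4*t/5) and diffusion = f_x = 12*x*cos(4*t/5). Substituting x = B_t:
  d(6*B_t^2*cos(4*t/5)) = (-24*B_t^2*sin(4*t/5)/5 + 6*cos(4*t/5)) dt + (12*B_t*cos(4*t/5)) dB_t.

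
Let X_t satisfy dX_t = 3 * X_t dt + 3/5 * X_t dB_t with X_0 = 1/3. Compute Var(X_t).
Var(X_t) = (exp(9*t/25) - 1)*exp(6*t)/9

For GBM dX = mu X dt + sigma X dB with X_0 = x_0, apply Itô to Y = log X: dY = (mu - sigma^2/2) dt + sigma dB, so Y_t = log(x_0) + (mu - sigma^2/2) t + sigma B_t and hence X_t = x_0 * exp((mu - sigma^2/2) t + sigma B_t).
With mu = 3, sigma = 3/5, x_0 = 1/3, this gives:
  X_t = 1/3 * exp((141/50) * t + (3/5) * B_t).
Since sigma*B_t ~ Normal(0, sigma^2 t), E[exp(sigma*B_t)] = exp(sigma^2 t / 2); so E[X_t] = x_0 * exp((mu - sigma^2/2) t) * exp(sigma^2 t / 2) = x_0 * exp(mu t) = exp(3*t)/3.
Var(X_t) = E[X_t^2] - (E[X_t])^2 = x_0^2 * exp(2 mu t) * (exp(sigma^2 t) - 1) = (exp(9*t/25) - 1)*exp(6*t)/9.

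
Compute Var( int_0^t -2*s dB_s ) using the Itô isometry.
Var = 4*t^3/3

The Itô integral of a deterministic integrand f(s) has mean 0 because each increment f(s) * (B_{s+ds} - B_s) has mean 0. By the Itô isometry:
  Var( int_0^t f(s) dB_s ) = E[ (int_0^t f(s) dB_s)^2 ] = int_0^t f(s)^2 ds.
Here f(s) = -2*s, so f(s)^2 = 4*s^2. Integrate:
  int_0^t (4*s^2) ds = 4*t^3/3.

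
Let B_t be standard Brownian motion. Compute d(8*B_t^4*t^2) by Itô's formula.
d(8*B_t^4*t^2) = (16*B_t^2*t*(B_t^2 + 3*t)) dt + (32*B_t^3*t^2) dB_t

Itô's formula for f(t, x): d f(t, B_t) = (f_t + (1/2) f_xx) dt + f_x dB_t. Compute partials of f(t, x) = 8*t^2*x^4:
  f_t(t,x)  = 16*t*x^4
  f_x(t,x)  = 32*t^2*x^3
  f_xx(t,x) = 96*t^2*x^2
Assemble drift = f_t + (1/2) f_xx = 16*t*x^2*(3*t + x^2) and diffusion = f_x = 32*t^2*x^3. Substituting x = B_t:
  d(8*B_t^4*t^2) = (16*B_t^2*t*(B_t^2 + 3*t)) dt + (32*B_t^3*t^2) dB_t.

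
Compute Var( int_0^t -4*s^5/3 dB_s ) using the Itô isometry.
Var = 16*t^11/99

The Itô integral of a deterministic integrand f(s) has mean 0 because each increment f(s) * (B_{s+ds} - B_s) has mean 0. By the Itô isometry:
  Var( int_0^t f(s) dB_s ) = E[ (int_0^t f(s) dB_s)^2 ] = int_0^t f(s)^2 ds.
Here f(s) = -4*s^5/3, so f(s)^2 = 16*s^10/9. Integrate:
  int_0^t (16*s^10/9) ds = 16*t^11/99.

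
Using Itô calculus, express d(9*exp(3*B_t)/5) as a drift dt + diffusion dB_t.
d(9*exp(3*B_t)/5) = (81*exp(3*B_t)/10) dt + (27*exp(3*B_t)/5) dB_t

Itô's formula for f(B_t) gives d f(B_t) = f'(B_t) dB_t + (1/2) f''(B_t) dt. Compute derivatives of f(x) = 9*exp(3*x)/5:
  f'(x)  = 27*exp(3*x)/5
  f''(x) = 81*exp(3*x)/5
Substitute x = B_t and multiply the f'' term by 1/2:
  drift     = (1/2) * (81*exp(3*x)/5) evaluated at B_t = 81*exp(3*B_t)/10
  diffusion = (27*exp(3*x)/5) evaluated at B_t = 27*exp(3*B_t)/5
Therefore d(9*exp(3*B_t)/5) = (81*exp(3*B_t)/10) dt + (27*exp(3*B_t)/5) dB_t.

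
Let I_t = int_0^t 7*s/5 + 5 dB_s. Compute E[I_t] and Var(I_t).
E[I_t] = 0; Var(I_t) = t*(49*t^2 + 525*t + 1875)/75

The Itô integral of a deterministic integrand f(s) has mean 0 because each increment f(s) * (B_{s+ds} - B_s) has mean 0. By the Itô isometry:
  Var( int_0^t f(s) dB_s ) = E[ (int_0^t f(s) dB_s)^2 ] = int_0^t f(s)^2 ds.
Here f(s) = 7*s/5 + 5, so f(s)^2 = (7*s + 25)^2/25. Integrate:
  int_0^t ((7*s + 25)^2/25) ds = t*(49*t^2 + 525*t + 1875)/75.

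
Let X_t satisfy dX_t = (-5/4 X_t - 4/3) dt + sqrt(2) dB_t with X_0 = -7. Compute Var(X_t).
Var(X_t) = 4/5 - 4*exp(-5*t/2)/5

The variance V(t) = Var(X_t) satisfies V'(t) = 2 a V(t) + c^2 with V(0) = 0 (drift coefficient is linear in X, diffusion is constant). With a = -5/4, c = sqrt(2), the solution is
  V(t) = (c^2 / (2 a)) * (exp(2 a t) - 1)
       = (sqrt(2)^2 / (2*(-5/4))) * (exp((-5/2) t) - 1)
       = 4/5 - 4*exp(-5*t/2)/5.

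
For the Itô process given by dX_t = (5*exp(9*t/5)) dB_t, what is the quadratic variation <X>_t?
<X>_t = 125*exp(18*t/5)/18 - 125/18

For an Itô process dX_t = a(t) dt + b(t) dB_t, the quadratic variation is <X>_t = int_0^t b(s)^2 ds (the drift term does not contribute). Here b(s) = 5*exp(9*s/5), so
  b(s)^2 = 25*exp(18*s/5).
Integrating from 0 to t:
  <X>_t = int_0^t (25*exp(18*s/5)) ds = 125*exp(18*t/5)/18 - 125/18.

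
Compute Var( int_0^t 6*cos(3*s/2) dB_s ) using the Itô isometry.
Var = 18*t + 6*sin(3*t)

The Itô integral of a deterministic integrand f(s) has mean 0 because each increment f(s) * (B_{s+ds} - B_s) has mean 0. By the Itô isometry:
  Var( int_0^t f(s) dB_s ) = E[ (int_0^t f(s) dB_s)^2 ] = int_0^t f(s)^2 ds.
Here f(s) = 6*cos(3*s/2), so f(s)^2 = 36*cos(3*s/2)^2. Integrate:
  int_0^t (36*cos(3*s/2)^2) ds = 18*t + 6*sin(3*t).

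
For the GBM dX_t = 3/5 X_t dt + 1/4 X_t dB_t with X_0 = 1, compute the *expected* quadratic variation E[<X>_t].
E[<X>_t] = 5*exp(101*t/80)/101 - 5/101

<X>_t = int_0^t ((1/4) * X_s)^2 ds. Taking expectation inside the integral: E[<X>_t] = (1/4)^2 * int_0^t E[X_s^2] ds. For GBM, E[X_s^2] = x_0^2 * exp((2 mu + sigma^2) s). Integrating:
  E[<X>_t] = (1/4)^2 * 1^2 * (exp((2*(3/5) + (1/4)^2) t) - 1) / (2*(3/5) + (1/4)^2)
           = (1/4)^2 * 1^2 * (exp((101/80) t) - 1) / (101/80) = 5*exp(101*t/80)/101 - 5/101.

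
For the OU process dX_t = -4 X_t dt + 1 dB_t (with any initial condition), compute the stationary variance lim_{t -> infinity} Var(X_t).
lim Var(X_t) = 1/8

The OU SDE dX = -theta X dt + sigma dB admits the integrating factor exp(theta t): d(exp(theta t) X_t) = sigma exp(theta t) dB_t. Integrating from 0 to t gives X_t = x_0 * exp(-theta t) + sigma * int_0^t exp(-theta (t-s)) dB_s for any initial x_0. The Itô integral has variance (by the Itô isometry) sigma^2 * int_0^t exp(-2 theta (t - s)) ds = sigma^2 * (1 - exp(-2 theta t)) / (2 theta), independent of x_0.
With theta = 4, sigma = 1:
  Var(X_t) = (1)^2 * (1 - exp(-2*4 t)) / (2 * 4) = 1/8 - exp(-8*t)/8.
As t -> infinity, exp(-2*4 t) -> 0, so the stationary variance is sigma^2 / (2 theta) = 1/8.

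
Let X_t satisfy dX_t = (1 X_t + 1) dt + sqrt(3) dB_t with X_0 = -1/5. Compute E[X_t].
E[X_t] = 4*exp(t)/5 - 1

Taking expectations and using E[dB_t] = 0, the mean m(t) = E[X_t] satisfies the ODE m'(t) = a m(t) + b with m(0) = x_0. With a = 1, b = 1, x_0 = -1/5, the solution is
  m(t) = x_0 * exp(a t) + (b/a) * (exp(a t) - 1)
       = (-1/5) * exp(1 t) + (1/1) * (exp(1 t) - 1)
       = 4*exp(t)/5 - 1.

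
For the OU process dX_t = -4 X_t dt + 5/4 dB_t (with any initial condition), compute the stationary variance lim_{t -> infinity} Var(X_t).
lim Var(X_t) = 25/128

The OU SDE dX = -theta X dt + sigma dB admits the integrating factor exp(theta t): d(exp(theta t) X_t) = sigma exp(theta t) dB_t. Integrating from 0 to t gives X_t = x_0 * exp(-theta t) + sigma * int_0^t exp(-theta (t-s)) dB_s for any initial x_0. The Itô integral has variance (by the Itô isometry) sigma^2 * int_0^t exp(-2 theta (t - s)) ds = sigma^2 * (1 - exp(-2 theta t)) / (2 theta), independent of x_0.
With theta = 4, sigma = 5/4:
  Var(X_t) = (5/4)^2 * (1 - exp(-2*4 t)) / (2 * 4) = 25/128 - 25*exp(-8*t)/128.
As t -> infinity, exp(-2*4 t) -> 0, so the stationary variance is sigma^2 / (2 theta) = 25/128.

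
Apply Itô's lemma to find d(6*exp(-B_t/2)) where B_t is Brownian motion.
d(6*exp(-B_t/2)) = (3*exp(-B_t/2)/4) dt + (-3*exp(-B_t/2)) dB_t

Itô's formula for f(B_t) gives d f(B_t) = f'(B_t) dB_t + (1/2) f''(B_t) dt. Compute derivatives of f(x) = 6*exp(-x/2):
  f'(x)  = -3*exp(-x/2)
  f''(x) = 3*exp(-x/2)/2
Substitute x = B_t and multiply the f'' term by 1/2:
  drift     = (1/2) * (3*exp(-x/2)/2) evaluated at B_t = 3*exp(-B_t/2)/4
  diffusion = (-3*exp(-x/2)) evaluated at B_t = -3*exp(-B_t/2)
Therefore d(6*exp(-B_t/2)) = (3*exp(-B_t/2)/4) dt + (-3*exp(-B_t/2)) dB_t.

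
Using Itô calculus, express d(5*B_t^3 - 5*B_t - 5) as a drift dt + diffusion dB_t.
d(5*B_t^3 - 5*B_t - 5) = (15*B_t) dt + (15*B_t^2 - 5) dB_t

Itô's formula for f(B_t) gives d f(B_t) = f'(B_t) dB_t + (1/2) f''(B_t) dt. Compute derivatives of f(x) = 5*x^3 - 5*x - 5:
  f'(x)  = 15*x^2 - 5
  f''(x) = 30*x
Substitute x = B_t and multiply the f'' term by 1/2:
  drift     = (1/2) * (30*x) evaluated at B_t = 15*B_t
  diffusion = (15*x^2 - 5) evaluated at B_t = 15*B_t^2 - 5
Therefore d(5*B_t^3 - 5*B_t - 5) = (15*B_t) dt + (15*B_t^2 - 5) dB_t.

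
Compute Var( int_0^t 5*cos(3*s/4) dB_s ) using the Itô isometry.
Var = 25*t/2 + 25*sin(3*t/2)/3

The Itô integral of a deterministic integrand f(s) has mean 0 because each increment f(s) * (B_{s+ds} - B_s) has mean 0. By the Itô isometry:
  Var( int_0^t f(s) dB_s ) = E[ (int_0^t f(s) dB_s)^2 ] = int_0^t f(s)^2 ds.
Here f(s) = 5*cos(3*s/4), so f(s)^2 = 25*cos(3*s/4)^2. Integrate:
  int_0^t (25*cos(3*s/4)^2) ds = 25*t/2 + 25*sin(3*t/2)/3.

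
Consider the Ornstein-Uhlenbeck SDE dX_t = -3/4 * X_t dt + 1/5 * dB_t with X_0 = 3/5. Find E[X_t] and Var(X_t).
E[X_t] = 3*exp(-3*t/4)/5; Var(X_t) = 2/75 - 2*exp(-3*t/2)/75

The OU SDE dX = -theta X dt + sigma dB admits the integrating factor exp(theta t): d(exp(theta t) X_t) = sigma exp(theta t) dB_t. Integrating from 0 to t:
  X_t = x_0 * exp(-theta t) + sigma * int_0^t exp(-theta (t-s)) dB_s.
The Itô integral has mean 0 and (by the Itô isometry) variance sigma^2 * int_0^t exp(-2 theta (t - s)) ds = sigma^2 * (1 - exp(-2 theta t)) / (2 theta).
With theta = 3/4, sigma = 1/5, x_0 = 3/5:
  E[X_t] = 3/5 * exp(-3/4 t) = 3*exp(-3*t/4)/5
  Var(X_t) = (1/5)^2 * (1 - exp(-2*3/4 t)) / (2 * 3/4) = 2/75 - 2*exp(-3*t/2)/75.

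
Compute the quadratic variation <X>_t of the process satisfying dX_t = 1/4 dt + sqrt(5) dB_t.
<X>_t = 5*t

For an Itô process dX_t = a(t) dt + b(t) dB_t, the quadratic variation is <X>_t = int_0^t b(s)^2 ds (the drift term does not contribute). Here b(s) = sqrt(5), so
  b(s)^2 = 5.
Integrating from 0 to t:
  <X>_t = int_0^t (5) ds = 5*t.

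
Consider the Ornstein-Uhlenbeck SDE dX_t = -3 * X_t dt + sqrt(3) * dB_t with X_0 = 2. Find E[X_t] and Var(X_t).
E[X_t] = 2*exp(-3*t); Var(X_t) = 1/2 - exp(-6*t)/2

The OU SDE dX = -theta X dt + sigma dB admits the integrating factor exp(theta t): d(exp(theta t) X_t) = sigma exp(theta t) dB_t. Integrating from 0 to t:
  X_t = x_0 * exp(-theta t) + sigma * int_0^t exp(-theta (t-s)) dB_s.
The Itô integral has mean 0 and (by the Itô isometry) variance sigma^2 * int_0^t exp(-2 theta (t - s)) ds = sigma^2 * (1 - exp(-2 theta t)) / (2 theta).
With theta = 3, sigma = sqrt(3), x_0 = 2:
  E[X_t] = 2 * exp(-3 t) = 2*exp(-3*t)
  Var(X_t) = (sqrt(3))^2 * (1 - exp(-2*3 t)) / (2 * 3) = 1/2 - exp(-6*t)/2.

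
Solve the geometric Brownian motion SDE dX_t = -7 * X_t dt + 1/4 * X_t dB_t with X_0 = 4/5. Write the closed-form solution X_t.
X_t = 4/5 * exp((-225/32) * t + (1/4) * B_t)

For GBM dX = mu X dt + sigma X dB with X_0 = x_0, apply Itô to Y = log X: dY = (mu - sigma^2/2) dt + sigma dB, so Y_t = log(x_0) + (mu - sigma^2/2) t + sigma B_t and hence X_t = x_0 * exp((mu - sigma^2/2) t + sigma B_t).
With mu = -7, sigma = 1/4, x_0 = 4/5, this gives:
  X_t = 4/5 * exp((-225/32) * t + (1/4) * B_t).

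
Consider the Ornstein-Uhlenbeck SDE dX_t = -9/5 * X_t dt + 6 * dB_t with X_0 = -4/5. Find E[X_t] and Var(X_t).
E[X_t] = -4*exp(-9*t/5)/5; Var(X_t) = 10 - 10*exp(-18*t/5)

The OU SDE dX = -theta X dt + sigma dB admits the integrating factor exp(theta t): d(exp(theta t) X_t) = sigma exp(theta t) dB_t. Integrating from 0 to t:
  X_t = x_0 * exp(-theta t) + sigma * int_0^t exp(-theta (t-s)) dB_s.
The Itô integral has mean 0 and (by the Itô isometry) variance sigma^2 * int_0^t exp(-2 theta (t - s)) ds = sigma^2 * (1 - exp(-2 theta t)) / (2 theta).
With theta = 9/5, sigma = 6, x_0 = -4/5:
  E[X_t] = -4/5 * exp(-9/5 t) = -4*exp(-9*t/5)/5
  Var(X_t) = (6)^2 * (1 - exp(-2*9/5 t)) / (2 * 9/5) = 10 - 10*exp(-18*t/5).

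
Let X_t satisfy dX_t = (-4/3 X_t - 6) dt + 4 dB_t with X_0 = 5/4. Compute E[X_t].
E[X_t] = -9/2 + 23*exp(-4*t/3)/4

Taking expectations and using E[dB_t] = 0, the mean m(t) = E[X_t] satisfies the ODE m'(t) = a m(t) + b with m(0) = x_0. With a = -4/3, b = -6, x_0 = 5/4, the solution is
  m(t) = x_0 * exp(a t) + (b/a) * (exp(a t) - 1)
       = (5/4) * exp((-4/3) t) + ((-6)/(-4/3)) * (exp((-4/3) t) - 1)
       = -9/2 + 23*exp(-4*t/3)/4.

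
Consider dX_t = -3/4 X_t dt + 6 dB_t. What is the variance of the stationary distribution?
lim Var(X_t) = 24

The OU SDE dX = -theta X dt + sigma dB admits the integrating factor exp(theta t): d(exp(theta t) X_t) = sigma exp(theta t) dB_t. Integrating from 0 to t gives X_t = x_0 * exp(-theta t) + sigma * int_0^t exp(-theta (t-s)) dB_s for any initial x_0. The Itô integral has variance (by the Itô isometry) sigma^2 * int_0^t exp(-2 theta (t - s)) ds = sigma^2 * (1 - exp(-2 theta t)) / (2 theta), independent of x_0.
With theta = 3/4, sigma = 6:
  Var(X_t) = (6)^2 * (1 - exp(-2*3/4 t)) / (2 * 3/4) = 24 - 24*exp(-3*t/2).
As t -> infinity, exp(-2*3/4 t) -> 0, so the stationary variance is sigma^2 / (2 theta) = 24.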